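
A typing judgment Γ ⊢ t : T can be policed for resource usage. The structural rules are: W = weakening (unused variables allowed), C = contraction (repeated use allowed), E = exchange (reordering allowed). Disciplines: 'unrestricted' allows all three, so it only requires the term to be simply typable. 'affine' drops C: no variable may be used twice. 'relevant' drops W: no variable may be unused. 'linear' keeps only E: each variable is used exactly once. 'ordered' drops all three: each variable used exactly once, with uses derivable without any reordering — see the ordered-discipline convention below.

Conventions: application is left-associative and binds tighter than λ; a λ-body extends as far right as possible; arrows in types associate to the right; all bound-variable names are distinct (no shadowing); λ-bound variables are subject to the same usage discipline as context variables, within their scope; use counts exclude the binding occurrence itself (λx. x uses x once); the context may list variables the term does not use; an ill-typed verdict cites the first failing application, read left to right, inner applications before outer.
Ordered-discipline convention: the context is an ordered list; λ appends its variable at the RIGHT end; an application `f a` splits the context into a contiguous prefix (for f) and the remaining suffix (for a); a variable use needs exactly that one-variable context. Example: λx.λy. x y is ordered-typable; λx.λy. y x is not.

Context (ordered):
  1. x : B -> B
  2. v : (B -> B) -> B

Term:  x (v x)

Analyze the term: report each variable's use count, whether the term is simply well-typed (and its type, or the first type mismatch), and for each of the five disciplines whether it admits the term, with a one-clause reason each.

use counts: x ×2, v ×1
uses in reading order: x, v, x
typing: ✓ — B
ordered: ✗, x ×2 used more than once (contraction)
linear: ✗, x ×2 used more than once (contraction)
affine: ✗, x ×2 used more than once (contraction)
relevant: ✓, none of x, v goes unused
unrestricted: ✓, well-typed at B; no restrictions here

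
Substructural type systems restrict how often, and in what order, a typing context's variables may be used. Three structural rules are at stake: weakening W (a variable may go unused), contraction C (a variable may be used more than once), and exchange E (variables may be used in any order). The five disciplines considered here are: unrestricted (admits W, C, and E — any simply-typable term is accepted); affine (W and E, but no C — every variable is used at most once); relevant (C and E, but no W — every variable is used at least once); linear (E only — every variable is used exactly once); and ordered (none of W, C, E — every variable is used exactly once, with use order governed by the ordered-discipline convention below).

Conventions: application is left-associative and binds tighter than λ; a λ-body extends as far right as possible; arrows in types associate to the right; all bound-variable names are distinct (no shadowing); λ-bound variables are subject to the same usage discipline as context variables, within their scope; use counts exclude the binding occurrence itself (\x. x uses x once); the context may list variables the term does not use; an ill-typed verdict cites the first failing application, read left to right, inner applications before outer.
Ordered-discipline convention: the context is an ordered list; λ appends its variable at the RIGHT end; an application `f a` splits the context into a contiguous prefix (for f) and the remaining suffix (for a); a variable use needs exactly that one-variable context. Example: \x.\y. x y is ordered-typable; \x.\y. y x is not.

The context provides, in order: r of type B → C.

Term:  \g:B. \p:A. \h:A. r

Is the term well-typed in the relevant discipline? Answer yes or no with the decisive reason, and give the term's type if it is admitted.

no — g, p, h left unused
variable uses: r ×1, g (bound) ×0, p (bound) ×0, h (bound) ×0
uses in reading order: r
typing: well-typed at B → A → A → B → C
per-discipline verdicts: ordered ✗ · linear ✗ · affine ✓ · relevant ✗ · unrestricted ✓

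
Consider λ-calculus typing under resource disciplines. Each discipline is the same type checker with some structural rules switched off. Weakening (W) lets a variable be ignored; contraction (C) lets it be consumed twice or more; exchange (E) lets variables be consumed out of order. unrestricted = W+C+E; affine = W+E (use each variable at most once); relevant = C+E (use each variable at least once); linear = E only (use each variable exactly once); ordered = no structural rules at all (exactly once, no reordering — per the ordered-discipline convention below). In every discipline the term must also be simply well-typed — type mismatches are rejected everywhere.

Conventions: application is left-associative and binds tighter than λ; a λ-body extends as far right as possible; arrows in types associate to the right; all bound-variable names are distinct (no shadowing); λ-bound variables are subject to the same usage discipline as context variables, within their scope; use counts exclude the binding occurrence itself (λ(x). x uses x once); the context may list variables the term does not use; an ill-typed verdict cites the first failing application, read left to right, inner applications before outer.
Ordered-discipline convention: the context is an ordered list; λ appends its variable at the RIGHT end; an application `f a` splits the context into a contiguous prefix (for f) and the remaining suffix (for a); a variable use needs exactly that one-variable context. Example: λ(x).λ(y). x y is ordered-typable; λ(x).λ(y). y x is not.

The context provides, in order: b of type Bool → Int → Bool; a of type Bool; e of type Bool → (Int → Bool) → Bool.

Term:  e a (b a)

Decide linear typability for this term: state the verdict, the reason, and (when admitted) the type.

no — a ×2 used more than once (contraction)
use counts: b=1, a=2, e=1
uses in reading order: e, a, b, a
typing: ✓ — Bool
per-discipline verdicts: ordered ✗; linear ✗; affine ✗; relevant ✓; unrestricted ✓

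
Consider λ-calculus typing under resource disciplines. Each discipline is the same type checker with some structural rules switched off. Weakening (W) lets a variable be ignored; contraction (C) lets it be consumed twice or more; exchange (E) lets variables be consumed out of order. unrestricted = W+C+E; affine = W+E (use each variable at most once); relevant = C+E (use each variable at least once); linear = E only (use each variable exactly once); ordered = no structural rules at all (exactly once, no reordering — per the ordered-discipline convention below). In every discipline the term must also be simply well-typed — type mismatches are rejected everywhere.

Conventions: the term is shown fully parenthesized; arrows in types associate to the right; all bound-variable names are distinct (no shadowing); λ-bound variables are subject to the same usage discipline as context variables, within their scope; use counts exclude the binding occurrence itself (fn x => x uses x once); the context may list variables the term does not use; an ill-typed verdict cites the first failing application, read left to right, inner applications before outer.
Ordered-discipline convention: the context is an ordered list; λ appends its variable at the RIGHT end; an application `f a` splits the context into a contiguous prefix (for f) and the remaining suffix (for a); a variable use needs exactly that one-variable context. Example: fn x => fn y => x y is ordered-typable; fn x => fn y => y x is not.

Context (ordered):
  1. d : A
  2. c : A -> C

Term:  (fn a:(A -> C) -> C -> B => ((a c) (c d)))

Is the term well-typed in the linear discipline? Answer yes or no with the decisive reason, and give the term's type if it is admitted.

no — uses contraction: c ×2
usage: d=1, c=2, a [bound]=1
left-to-right use order: a, c, c, d
typing: well-typed — term : ((A -> C) -> C -> B) -> B
per-discipline verdicts: ordered ✗, linear ✗, affine ✗, relevant ✓, unrestricted ✓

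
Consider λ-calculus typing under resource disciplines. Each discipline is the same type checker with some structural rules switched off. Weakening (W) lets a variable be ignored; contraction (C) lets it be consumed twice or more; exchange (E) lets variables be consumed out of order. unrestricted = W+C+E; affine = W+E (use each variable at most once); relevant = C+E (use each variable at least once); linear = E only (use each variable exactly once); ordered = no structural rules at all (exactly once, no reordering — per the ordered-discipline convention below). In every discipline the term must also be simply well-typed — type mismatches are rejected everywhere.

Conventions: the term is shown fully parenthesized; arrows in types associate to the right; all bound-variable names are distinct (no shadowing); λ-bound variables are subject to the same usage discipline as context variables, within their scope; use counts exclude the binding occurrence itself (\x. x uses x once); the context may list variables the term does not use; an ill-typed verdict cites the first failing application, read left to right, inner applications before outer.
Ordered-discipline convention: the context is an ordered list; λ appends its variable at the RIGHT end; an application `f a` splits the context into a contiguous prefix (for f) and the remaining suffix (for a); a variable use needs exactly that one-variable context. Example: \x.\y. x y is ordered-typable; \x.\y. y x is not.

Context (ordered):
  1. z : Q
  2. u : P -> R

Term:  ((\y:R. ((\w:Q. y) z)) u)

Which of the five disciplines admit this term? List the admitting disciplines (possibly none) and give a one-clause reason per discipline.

admitting disciplines: none
counts: z=1, u=1, y [bound]=1, w [bound]=0
order of uses: y, z, u
typing: ill-typed: an application expects R but receives P -> R
ordered: ✗ — a type mismatch blocks all five
linear: ✗ — the type mismatch rejects it
affine: ✗ — not simply typable
relevant: ✗ — fails simple typing
unrestricted: ✗ — a type mismatch blocks all five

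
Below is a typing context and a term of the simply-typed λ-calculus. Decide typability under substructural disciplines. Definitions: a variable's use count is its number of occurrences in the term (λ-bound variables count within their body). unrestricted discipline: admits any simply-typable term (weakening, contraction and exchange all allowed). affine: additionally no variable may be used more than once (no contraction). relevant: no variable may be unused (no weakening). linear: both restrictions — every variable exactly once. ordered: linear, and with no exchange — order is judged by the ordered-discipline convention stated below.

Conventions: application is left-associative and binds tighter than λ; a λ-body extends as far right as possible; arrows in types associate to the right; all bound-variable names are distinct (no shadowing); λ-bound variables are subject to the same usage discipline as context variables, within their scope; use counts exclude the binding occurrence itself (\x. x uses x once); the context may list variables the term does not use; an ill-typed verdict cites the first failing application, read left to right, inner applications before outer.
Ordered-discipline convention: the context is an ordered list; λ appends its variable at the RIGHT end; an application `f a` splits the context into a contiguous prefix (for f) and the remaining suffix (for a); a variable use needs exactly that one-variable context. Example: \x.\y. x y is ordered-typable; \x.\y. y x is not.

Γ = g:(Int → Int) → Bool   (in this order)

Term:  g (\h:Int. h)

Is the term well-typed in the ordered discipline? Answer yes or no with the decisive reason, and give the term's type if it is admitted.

yes — g, h once each; derivable with no W/C/E; term : Bool
usage: g=1; h (λ-bound)=1
order of uses: g, h
typing: well-typed at Bool
summary: ordered ✓ | linear ✓ | affine ✓ | relevant ✓ | unrestricted ✓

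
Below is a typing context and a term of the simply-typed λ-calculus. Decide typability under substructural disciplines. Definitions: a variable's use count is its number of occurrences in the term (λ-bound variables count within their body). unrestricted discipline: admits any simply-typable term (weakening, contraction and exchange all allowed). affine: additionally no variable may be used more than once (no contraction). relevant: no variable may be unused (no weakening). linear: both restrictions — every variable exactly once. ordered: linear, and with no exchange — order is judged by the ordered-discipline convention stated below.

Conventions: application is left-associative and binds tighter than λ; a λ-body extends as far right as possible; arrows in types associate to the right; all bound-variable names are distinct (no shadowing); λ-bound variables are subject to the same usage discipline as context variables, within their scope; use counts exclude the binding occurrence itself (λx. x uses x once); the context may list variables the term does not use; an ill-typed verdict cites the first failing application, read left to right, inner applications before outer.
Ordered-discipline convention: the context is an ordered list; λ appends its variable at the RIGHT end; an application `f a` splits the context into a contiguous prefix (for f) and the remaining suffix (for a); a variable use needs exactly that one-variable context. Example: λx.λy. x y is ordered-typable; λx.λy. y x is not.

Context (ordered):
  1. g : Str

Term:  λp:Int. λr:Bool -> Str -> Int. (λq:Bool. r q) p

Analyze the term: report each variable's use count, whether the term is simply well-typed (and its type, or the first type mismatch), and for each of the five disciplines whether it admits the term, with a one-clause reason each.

variable uses: g ×0, p (λ-bound) ×1, r (λ-bound) ×1, q (λ-bound) ×1
order of uses: r, q, p
typing: ill-typed: argument of type Int where Bool is required
ordered: ✗ — the type mismatch rejects it
linear: ✗ — not simply typable
affine: ✗ — fails simple typing
relevant: ✗ — a type mismatch blocks all five
unrestricted: ✗ — the type mismatch rejects it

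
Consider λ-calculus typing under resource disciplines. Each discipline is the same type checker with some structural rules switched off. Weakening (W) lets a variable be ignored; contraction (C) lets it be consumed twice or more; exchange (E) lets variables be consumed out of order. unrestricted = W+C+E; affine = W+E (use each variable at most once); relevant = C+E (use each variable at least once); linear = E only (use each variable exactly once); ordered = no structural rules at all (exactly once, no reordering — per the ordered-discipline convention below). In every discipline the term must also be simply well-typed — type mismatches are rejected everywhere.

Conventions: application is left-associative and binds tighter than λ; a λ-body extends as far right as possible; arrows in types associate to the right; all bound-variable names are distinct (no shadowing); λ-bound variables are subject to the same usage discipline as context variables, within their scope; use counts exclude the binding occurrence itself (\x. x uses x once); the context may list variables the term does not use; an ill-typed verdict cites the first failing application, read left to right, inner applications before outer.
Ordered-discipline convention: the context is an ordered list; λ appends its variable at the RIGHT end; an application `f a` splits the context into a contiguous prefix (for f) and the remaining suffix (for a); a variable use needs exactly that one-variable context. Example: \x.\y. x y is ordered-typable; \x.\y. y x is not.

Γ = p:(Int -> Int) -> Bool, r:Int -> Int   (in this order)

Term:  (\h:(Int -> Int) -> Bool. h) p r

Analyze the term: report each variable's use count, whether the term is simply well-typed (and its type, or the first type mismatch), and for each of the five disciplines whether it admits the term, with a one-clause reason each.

counts: p: 1, r: 1, h (λ-bound): 1
use order (left to right): h, p, r
typing: well-typed — term : Bool
ordered ✓ (p, r, h: once each, no exchange needed)
linear ✓ (each of p, r, h used exactly once)
affine ✓ (p, r, h: no repeats, contraction unneeded)
relevant ✓ (every one of p, r, h appears)
unrestricted ✓ (well-typed at Bool; no restrictions here)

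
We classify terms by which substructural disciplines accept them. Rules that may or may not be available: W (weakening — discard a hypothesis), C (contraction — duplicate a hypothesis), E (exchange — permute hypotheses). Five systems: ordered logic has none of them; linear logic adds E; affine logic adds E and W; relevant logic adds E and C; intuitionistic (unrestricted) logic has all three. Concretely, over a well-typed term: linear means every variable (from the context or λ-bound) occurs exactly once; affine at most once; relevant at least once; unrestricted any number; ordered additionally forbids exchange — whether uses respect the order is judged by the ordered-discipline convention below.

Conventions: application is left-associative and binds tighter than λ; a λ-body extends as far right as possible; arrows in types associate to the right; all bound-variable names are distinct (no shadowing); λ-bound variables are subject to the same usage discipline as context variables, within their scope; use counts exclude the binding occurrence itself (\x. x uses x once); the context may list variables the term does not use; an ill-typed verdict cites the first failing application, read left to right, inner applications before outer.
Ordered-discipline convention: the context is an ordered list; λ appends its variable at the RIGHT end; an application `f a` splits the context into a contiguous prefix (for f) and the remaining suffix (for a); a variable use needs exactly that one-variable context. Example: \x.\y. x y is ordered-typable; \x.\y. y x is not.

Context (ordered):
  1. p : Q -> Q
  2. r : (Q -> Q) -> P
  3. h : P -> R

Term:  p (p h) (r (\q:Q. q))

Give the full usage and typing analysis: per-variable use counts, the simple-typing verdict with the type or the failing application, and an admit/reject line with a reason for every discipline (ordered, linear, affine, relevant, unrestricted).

variable uses: p: 2, r: 1, h: 1, q [bound]: 1
order of uses: p, p, h, r, q
typing: ill-typed: an application expects Q but receives P -> R
ordered: ✗ — not simply typable
linear: ✗ — fails simple typing
affine: ✗ — a type mismatch blocks all five
relevant: ✗ — the type mismatch rejects it
unrestricted: ✗ — not simply typable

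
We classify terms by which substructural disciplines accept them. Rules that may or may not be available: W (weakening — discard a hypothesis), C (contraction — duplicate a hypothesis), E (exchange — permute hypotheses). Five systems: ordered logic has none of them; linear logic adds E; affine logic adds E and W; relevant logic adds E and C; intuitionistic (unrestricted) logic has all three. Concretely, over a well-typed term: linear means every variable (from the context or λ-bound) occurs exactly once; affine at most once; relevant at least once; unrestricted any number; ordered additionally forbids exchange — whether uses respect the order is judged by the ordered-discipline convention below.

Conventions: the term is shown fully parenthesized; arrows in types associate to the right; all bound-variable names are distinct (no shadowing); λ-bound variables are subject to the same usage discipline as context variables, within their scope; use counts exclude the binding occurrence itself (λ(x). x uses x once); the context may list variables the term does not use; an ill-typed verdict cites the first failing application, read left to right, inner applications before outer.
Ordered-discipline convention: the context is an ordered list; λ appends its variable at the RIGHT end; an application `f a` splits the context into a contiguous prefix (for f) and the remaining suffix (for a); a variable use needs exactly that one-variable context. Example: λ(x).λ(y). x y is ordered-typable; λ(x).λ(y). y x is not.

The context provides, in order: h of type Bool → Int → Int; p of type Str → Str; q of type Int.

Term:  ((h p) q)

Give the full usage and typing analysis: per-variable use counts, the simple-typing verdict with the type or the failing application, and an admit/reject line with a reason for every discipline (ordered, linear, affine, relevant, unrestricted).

use counts: h ×1; p ×1; q ×1
order of uses: h, p, q
typing: ill-typed: a function awaiting Bool gets Str → Str
ordered: ✗, a type mismatch blocks all five
linear: ✗, the type mismatch rejects it
affine: ✗, not simply typable
relevant: ✗, fails simple typing
unrestricted: ✗, a type mismatch blocks all five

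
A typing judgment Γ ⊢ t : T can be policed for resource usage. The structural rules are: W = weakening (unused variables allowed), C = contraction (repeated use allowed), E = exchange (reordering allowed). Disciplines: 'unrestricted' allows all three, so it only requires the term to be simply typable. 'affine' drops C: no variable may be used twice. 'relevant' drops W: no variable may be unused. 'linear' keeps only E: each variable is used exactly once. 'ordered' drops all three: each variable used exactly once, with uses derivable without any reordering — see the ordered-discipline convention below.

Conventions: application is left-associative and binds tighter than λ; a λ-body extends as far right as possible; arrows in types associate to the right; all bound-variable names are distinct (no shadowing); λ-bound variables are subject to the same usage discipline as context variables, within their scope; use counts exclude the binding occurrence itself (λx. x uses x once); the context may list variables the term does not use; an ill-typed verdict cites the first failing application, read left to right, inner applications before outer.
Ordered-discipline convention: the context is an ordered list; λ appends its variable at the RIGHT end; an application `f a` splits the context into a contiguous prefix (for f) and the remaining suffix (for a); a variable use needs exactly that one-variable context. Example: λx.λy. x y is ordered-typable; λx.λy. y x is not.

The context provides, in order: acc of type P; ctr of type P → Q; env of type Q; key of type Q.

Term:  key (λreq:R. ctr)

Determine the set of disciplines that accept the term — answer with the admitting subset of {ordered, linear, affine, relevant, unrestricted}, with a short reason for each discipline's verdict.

admitted in: none
counts: acc ×0, ctr ×1, env ×0, key ×1, req [bound] ×0
uses in reading order: key, ctr
typing: ill-typed: non-function type Q applied to an argument
ordered ✗ (a type mismatch blocks all five)
linear ✗ (the type mismatch rejects it)
affine ✗ (not simply typable)
relevant ✗ (fails simple typing)
unrestricted ✗ (a type mismatch blocks all five)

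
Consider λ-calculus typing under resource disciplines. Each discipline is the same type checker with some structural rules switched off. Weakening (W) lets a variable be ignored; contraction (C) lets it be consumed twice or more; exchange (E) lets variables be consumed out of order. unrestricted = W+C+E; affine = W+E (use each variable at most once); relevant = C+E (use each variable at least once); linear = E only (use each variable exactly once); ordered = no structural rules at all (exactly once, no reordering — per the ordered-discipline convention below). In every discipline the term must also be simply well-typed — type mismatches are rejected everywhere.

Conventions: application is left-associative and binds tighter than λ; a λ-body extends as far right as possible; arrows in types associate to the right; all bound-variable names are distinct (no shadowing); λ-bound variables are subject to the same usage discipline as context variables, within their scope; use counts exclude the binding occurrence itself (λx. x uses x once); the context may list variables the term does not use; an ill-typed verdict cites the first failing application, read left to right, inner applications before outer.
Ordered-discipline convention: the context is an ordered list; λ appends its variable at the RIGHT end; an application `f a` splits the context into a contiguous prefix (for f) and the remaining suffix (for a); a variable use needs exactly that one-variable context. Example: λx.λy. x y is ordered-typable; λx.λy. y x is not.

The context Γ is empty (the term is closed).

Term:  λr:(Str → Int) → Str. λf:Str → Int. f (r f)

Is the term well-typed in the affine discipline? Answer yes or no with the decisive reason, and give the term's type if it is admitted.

no — f ×2 used more than once (contraction)
use counts: r (bound)=1, f (bound)=2
uses in reading order: f, r, f
typing: ✓ — ((Str → Int) → Str) → (Str → Int) → Int
across the five disciplines: ordered ✗ | linear ✗ | affine ✗ | relevant ✓ | unrestricted ✓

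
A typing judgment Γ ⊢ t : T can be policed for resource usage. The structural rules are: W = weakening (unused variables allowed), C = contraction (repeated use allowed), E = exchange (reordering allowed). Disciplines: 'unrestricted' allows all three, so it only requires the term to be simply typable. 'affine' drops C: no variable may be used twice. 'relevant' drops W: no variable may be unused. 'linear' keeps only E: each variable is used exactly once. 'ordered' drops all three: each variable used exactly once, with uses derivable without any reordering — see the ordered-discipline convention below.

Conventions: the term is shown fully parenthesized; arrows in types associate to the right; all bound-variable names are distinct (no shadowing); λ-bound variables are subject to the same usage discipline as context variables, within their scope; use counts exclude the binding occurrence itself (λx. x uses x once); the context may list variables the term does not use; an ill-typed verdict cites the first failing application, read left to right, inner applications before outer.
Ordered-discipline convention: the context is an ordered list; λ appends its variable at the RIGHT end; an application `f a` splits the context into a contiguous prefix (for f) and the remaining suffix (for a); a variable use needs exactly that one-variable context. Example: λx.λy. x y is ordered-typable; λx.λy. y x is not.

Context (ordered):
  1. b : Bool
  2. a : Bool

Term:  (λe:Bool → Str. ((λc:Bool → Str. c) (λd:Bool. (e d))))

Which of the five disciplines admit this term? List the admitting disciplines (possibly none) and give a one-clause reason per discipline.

admitting disciplines: affine, unrestricted
variable uses: b: 0×; a: 0×; e (λ-bound): 1×; c (λ-bound): 1×; d (λ-bound): 1×
order of uses: c, e, d
typing: ✓ — (Bool → Str) → Bool → Str
ordered ✗ (unused: b, a — weakening required)
linear ✗ (unused: b, a — weakening required)
affine ✓ (b, a, e, c, d: no repeats, contraction unneeded)
relevant ✗ (unused: b, a — weakening required)
unrestricted ✓ (simply typable at (Bool → Str) → Bool → Str; W, C, E all held)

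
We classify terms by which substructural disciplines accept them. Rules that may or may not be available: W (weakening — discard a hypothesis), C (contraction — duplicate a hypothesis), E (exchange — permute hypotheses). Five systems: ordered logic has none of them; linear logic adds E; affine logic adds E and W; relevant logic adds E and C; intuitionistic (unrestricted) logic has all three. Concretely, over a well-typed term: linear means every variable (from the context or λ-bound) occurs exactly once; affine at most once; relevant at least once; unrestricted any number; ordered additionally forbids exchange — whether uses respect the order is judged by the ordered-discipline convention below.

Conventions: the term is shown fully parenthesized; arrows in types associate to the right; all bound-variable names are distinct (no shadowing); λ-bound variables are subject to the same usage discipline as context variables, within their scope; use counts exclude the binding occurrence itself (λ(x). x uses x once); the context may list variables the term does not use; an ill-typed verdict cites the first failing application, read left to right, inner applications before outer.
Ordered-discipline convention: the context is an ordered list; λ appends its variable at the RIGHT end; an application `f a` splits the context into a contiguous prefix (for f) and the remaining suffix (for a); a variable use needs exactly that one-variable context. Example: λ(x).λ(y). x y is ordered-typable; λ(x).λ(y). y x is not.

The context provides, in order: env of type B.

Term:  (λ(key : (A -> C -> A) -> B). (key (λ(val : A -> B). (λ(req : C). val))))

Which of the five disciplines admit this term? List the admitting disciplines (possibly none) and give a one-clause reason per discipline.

admitting disciplines: none
counts: env ×0, key [bound] ×1, val [bound] ×1, req [bound] ×0
left-to-right use order: key, val
typing: ill-typed: an application expects A -> C -> A but receives (A -> B) -> C -> A -> B
ordered: ✗ — fails simple typing
linear: ✗ — a type mismatch blocks all five
affine: ✗ — the type mismatch rejects it
relevant: ✗ — not simply typable
unrestricted: ✗ — fails simple typing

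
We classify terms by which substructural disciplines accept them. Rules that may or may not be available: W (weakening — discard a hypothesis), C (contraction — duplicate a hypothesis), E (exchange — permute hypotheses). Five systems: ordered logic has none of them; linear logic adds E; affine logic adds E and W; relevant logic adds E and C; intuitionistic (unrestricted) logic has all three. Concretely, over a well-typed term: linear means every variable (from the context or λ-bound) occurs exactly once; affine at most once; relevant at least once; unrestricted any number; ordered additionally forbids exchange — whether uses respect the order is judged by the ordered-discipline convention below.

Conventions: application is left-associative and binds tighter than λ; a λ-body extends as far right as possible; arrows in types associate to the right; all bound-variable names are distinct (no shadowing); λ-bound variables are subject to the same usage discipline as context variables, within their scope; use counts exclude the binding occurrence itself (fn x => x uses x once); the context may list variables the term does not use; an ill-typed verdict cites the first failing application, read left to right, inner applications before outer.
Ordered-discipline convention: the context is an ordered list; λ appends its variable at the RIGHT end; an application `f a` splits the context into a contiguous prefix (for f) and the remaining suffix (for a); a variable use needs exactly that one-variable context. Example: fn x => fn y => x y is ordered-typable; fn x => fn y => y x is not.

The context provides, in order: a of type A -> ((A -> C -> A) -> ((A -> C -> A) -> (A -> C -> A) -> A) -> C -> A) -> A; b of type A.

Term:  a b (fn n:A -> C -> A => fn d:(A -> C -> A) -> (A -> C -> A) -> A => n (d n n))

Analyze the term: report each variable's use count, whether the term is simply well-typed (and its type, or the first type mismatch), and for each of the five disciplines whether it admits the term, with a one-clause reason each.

counts: a=1, b=1, n [bound]=3, d [bound]=1
uses in reading order: a, b, n, d, n, n
typing: the term checks, with type A
ordered ✗ (n ×3 used more than once (contraction))
linear ✗ (n ×3 used more than once (contraction))
affine ✗ (n ×3 used more than once (contraction))
relevant ✓ (every one of a, b, n, d appears)
unrestricted ✓ (typability at A is all that's needed)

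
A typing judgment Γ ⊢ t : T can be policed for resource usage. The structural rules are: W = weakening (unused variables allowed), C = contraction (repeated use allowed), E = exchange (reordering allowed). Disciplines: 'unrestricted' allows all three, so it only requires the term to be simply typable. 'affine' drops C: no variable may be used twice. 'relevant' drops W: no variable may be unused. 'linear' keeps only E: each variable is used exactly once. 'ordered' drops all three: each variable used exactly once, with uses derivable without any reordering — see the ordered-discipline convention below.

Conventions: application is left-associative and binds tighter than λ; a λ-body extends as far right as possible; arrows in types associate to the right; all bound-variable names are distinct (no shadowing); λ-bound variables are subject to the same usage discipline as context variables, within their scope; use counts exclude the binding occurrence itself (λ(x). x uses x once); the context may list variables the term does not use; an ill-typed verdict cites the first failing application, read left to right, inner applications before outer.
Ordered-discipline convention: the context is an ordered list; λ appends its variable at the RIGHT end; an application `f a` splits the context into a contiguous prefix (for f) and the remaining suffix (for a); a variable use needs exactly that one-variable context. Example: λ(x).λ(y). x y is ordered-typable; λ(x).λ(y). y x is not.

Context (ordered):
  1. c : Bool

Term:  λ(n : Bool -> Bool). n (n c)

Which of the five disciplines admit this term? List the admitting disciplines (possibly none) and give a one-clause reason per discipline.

admitted by: relevant, unrestricted
use counts: c=1; n (λ-bound)=2
left-to-right use order: n, n, c
typing: ✓ — (Bool -> Bool) -> Bool
ordered ✗ (n ×2 used more than once (contraction))
linear ✗ (n ×2 used more than once (contraction))
affine ✗ (n ×2 used more than once (contraction))
relevant ✓ (c, n: all used, weakening unneeded)
unrestricted ✓ (well-typed at (Bool -> Bool) -> Bool; no restrictions here)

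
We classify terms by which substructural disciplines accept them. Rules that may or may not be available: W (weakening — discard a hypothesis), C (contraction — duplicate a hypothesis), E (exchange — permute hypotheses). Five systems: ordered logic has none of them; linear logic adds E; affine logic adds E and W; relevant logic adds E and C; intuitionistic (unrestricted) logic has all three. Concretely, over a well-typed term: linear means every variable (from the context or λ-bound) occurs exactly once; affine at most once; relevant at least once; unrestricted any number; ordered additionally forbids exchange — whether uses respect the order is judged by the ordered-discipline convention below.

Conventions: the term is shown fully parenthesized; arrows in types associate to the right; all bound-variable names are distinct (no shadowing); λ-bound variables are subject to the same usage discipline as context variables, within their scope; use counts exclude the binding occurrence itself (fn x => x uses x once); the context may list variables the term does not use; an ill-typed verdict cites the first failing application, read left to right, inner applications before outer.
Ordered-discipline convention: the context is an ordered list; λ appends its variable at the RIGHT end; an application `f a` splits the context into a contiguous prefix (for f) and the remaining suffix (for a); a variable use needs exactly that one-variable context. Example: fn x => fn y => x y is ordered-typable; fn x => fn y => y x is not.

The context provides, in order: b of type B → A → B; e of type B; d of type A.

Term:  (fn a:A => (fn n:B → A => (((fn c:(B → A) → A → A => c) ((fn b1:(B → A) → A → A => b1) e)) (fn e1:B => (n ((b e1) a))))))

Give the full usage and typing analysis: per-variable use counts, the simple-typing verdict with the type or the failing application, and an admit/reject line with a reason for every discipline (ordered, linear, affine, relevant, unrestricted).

counts: b ×1; e ×1; d ×0; a (λ-bound) ×1; n (λ-bound) ×1; c (λ-bound) ×1; b1 (λ-bound) ×1; e1 (λ-bound) ×1
use order (left to right): c, b1, e, n, b, e1, a
typing: ill-typed: argument of type B where (B → A) → A → A is required
ordered: ✗, the type mismatch rejects it
linear: ✗, not simply typable
affine: ✗, fails simple typing
relevant: ✗, a type mismatch blocks all five
unrestricted: ✗, the type mismatch rejects it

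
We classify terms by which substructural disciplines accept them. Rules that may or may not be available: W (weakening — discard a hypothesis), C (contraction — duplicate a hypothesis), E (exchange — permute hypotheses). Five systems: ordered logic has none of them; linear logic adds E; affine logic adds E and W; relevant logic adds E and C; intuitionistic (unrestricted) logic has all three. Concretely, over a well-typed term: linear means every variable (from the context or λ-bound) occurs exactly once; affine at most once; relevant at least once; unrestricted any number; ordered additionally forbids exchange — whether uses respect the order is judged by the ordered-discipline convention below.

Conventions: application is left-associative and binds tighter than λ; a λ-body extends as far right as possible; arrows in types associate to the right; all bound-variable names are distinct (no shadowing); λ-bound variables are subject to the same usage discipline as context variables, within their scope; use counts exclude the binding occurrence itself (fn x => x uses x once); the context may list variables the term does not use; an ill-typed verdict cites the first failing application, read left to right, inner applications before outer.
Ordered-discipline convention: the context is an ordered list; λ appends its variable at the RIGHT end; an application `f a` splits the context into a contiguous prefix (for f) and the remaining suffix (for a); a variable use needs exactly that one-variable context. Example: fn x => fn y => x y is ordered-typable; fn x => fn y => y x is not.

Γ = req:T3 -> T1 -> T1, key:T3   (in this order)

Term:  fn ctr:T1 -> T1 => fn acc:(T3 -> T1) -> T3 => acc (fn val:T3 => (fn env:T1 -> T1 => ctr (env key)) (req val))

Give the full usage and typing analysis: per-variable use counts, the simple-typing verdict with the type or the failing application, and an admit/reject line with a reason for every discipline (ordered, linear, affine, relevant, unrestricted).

variable uses: req: 1×, key: 1×, ctr (λ-bound): 1×, acc (λ-bound): 1×, val (λ-bound): 1×, env (λ-bound): 1×
uses in reading order: acc, ctr, env, key, req, val
typing: ill-typed: an application expects T1 but receives T3
ordered: ✗, the type mismatch rejects it
linear: ✗, not simply typable
affine: ✗, fails simple typing
relevant: ✗, a type mismatch blocks all five
unrestricted: ✗, the type mismatch rejects it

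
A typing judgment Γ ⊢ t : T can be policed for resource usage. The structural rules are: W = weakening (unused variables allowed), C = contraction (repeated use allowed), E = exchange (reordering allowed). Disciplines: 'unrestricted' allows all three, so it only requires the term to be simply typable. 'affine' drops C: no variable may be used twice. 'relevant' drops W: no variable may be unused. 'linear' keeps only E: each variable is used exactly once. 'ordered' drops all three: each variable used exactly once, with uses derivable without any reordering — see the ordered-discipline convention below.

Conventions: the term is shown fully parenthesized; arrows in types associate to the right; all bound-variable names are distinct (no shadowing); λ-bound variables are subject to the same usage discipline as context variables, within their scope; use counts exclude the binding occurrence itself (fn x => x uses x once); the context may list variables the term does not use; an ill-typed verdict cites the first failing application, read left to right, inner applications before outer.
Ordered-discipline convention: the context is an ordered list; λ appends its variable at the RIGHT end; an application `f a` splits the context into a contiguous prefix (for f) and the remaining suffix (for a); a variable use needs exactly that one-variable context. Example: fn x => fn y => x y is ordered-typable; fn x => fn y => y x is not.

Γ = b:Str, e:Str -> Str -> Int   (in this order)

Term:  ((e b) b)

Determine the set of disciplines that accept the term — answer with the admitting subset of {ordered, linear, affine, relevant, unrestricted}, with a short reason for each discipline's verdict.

admitted in: relevant, unrestricted
counts: b: 2×, e: 1×
use order (left to right): e, b, b
typing: ✓ — Int
ordered: ✗, needs contraction — b ×2
linear: ✗, needs contraction — b ×2
affine: ✗, needs contraction — b ×2
relevant: ✓, none of b, e goes unused
unrestricted: ✓, well-typed at Int; no restrictions here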